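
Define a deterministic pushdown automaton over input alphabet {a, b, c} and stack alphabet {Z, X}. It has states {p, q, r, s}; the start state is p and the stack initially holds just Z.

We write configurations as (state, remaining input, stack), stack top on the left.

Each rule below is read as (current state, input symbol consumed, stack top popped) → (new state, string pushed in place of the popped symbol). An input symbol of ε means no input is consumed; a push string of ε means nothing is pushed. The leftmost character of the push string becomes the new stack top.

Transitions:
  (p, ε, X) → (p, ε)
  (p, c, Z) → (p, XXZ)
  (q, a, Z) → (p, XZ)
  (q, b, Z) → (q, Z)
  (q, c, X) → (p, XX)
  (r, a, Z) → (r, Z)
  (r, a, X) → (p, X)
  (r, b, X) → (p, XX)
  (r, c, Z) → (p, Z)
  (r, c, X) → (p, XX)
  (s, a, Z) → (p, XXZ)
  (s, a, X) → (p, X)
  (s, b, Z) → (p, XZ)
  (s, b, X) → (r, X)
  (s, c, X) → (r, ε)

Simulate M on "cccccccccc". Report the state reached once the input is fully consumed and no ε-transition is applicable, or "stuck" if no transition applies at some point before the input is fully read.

(p, cccccccccc, Z) ⊢ (p, ccccccccc, XXZ) ⊢ (p, ccccccccc, XZ) ⊢ (p, ccccccccc, Z) ⊢ (p, cccccccc, XXZ) ⊢ (p, cccccccc, XZ) ⊢ (p, cccccccc, Z) ⊢ (p, ccccccc, XXZ) ⊢ (p, ccccccc, XZ) ⊢ (p, ccccccc, Z) ⊢ (p, cccccc, XXZ) ⊢ (p, cccccc, XZ) ⊢ (p, cccccc, Z) ⊢ (p, ccccc, XXZ) ⊢ (p, ccccc, XZ) ⊢ (p, ccccc, Z) ⊢ (p, cccc, XXZ) ⊢ (p, cccc, XZ) ⊢ (p, cccc, Z) ⊢ (p, ccc, XXZ) ⊢ (p, ccc, XZ) ⊢ (p, ccc, Z) ⊢ (p, cc, XXZ) ⊢ (p, cc, XZ) ⊢ (p, cc, Z) ⊢ (p, c, XXZ) ⊢ (p, c, XZ) ⊢ (p, c, Z) ⊢ (p, ε, XXZ) ⊢ (p, ε, XZ) ⊢ (p, ε, Z)
All input consumed; M is in state p.

p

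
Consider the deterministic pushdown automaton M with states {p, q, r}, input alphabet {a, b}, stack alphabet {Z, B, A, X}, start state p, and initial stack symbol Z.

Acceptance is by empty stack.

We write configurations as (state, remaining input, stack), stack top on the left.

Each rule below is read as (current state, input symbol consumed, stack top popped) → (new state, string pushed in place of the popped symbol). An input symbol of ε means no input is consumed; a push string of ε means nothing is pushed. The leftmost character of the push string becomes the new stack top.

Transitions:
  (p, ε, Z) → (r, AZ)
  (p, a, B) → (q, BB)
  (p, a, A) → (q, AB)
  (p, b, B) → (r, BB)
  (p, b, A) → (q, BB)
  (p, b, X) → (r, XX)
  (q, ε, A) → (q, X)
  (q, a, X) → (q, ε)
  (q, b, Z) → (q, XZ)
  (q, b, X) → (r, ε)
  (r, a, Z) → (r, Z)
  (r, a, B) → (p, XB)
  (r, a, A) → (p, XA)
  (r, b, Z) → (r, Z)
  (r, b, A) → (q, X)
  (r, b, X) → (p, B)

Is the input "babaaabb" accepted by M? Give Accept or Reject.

Reject

(p, babaaabb, Z)
  ε-move, top Z: go to r, push AZ → (r, babaaabb, AZ)
  read b, top A: go to q, push X → (q, abaaabb, XZ)
  read a, top X: go to q, push ε → (q, baaabb, Z)
  read b, top Z: go to q, push XZ → (q, aaabb, XZ)
  read a, top X: go to q, push ε → (q, aabb, Z)
No transition applies at (q, aabb, Z); input not fully consumed.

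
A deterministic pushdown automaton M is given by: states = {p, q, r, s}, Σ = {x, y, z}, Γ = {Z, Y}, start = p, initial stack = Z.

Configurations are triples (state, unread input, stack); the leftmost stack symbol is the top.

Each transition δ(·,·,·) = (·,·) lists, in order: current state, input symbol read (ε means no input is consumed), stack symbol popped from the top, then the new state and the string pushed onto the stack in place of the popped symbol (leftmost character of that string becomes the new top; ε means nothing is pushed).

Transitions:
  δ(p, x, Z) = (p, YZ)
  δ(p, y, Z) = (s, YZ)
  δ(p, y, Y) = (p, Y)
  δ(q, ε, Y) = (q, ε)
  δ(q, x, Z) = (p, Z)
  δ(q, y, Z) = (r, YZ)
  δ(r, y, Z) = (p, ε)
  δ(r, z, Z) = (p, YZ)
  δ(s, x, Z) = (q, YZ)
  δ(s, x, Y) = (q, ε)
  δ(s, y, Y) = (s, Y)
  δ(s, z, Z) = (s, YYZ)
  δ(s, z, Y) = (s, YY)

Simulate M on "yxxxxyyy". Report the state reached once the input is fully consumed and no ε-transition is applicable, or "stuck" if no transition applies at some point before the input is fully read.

stuck

(p, yxxxxyyy, Z)
  read y, top Z: go to s, push YZ → (s, xxxxyyy, YZ)
  read x, top Y: go to q, push ε → (q, xxxyyy, Z)
  read x, top Z: go to p, push Z → (p, xxyyy, Z)
  read x, top Z: go to p, push YZ → (p, xyyy, YZ)
No transition for (p, x, top Y); M blocks with input xyyy remaining.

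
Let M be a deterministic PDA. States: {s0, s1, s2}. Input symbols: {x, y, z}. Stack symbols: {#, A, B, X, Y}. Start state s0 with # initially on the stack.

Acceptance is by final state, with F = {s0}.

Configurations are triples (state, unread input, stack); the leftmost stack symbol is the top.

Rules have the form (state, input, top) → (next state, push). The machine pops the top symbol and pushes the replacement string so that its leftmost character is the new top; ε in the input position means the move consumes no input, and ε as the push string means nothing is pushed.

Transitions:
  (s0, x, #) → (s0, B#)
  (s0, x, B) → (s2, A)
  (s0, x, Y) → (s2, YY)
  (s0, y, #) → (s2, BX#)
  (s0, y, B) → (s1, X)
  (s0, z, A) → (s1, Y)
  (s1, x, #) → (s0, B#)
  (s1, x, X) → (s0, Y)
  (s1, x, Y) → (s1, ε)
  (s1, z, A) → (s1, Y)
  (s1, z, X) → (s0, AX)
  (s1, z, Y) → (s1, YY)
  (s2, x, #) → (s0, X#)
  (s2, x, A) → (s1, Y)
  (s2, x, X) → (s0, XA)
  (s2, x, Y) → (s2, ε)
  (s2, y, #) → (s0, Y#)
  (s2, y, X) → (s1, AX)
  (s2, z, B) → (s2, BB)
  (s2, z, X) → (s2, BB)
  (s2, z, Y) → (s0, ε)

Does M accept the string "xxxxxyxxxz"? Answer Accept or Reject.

Accept

(s0, xxxxxyxxxz, #)
  read x, top #: go to s0, push B# → (s0, xxxxyxxxz, B#)
  read x, top B: go to s2, push A → (s2, xxxyxxxz, A#)
  read x, top A: go to s1, push Y → (s1, xxyxxxz, Y#)
  read x, top Y: go to s1, push ε → (s1, xyxxxz, #)
  read x, top #: go to s0, push B# → (s0, yxxxz, B#)
  read y, top B: go to s1, push X → (s1, xxxz, X#)
  read x, top X: go to s0, push Y → (s0, xxz, Y#)
  read x, top Y: go to s2, push YY → (s2, xz, YY#)
  read x, top Y: go to s2, push ε → (s2, z, Y#)
  read z, top Y: go to s0, push ε → (s0, ε, #)
All input consumed; state s0 ∈ F.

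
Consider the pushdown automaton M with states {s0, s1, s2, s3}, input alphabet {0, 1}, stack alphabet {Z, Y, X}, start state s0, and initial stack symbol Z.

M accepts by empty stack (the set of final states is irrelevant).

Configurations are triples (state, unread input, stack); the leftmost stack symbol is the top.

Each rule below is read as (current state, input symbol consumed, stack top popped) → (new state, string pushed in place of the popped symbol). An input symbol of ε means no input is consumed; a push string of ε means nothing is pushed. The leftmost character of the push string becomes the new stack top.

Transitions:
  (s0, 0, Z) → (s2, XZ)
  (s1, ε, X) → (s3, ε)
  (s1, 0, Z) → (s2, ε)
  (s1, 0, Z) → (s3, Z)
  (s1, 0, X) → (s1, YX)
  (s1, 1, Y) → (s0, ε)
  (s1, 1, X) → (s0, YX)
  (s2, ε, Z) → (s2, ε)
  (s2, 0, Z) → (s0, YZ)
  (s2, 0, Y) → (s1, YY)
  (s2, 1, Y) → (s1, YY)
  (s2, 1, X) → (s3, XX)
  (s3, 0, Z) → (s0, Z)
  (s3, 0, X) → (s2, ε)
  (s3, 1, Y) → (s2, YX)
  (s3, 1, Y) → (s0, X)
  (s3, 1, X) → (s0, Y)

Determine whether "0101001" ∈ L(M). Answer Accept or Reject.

Reject

No computation consumes all input and empties the stack.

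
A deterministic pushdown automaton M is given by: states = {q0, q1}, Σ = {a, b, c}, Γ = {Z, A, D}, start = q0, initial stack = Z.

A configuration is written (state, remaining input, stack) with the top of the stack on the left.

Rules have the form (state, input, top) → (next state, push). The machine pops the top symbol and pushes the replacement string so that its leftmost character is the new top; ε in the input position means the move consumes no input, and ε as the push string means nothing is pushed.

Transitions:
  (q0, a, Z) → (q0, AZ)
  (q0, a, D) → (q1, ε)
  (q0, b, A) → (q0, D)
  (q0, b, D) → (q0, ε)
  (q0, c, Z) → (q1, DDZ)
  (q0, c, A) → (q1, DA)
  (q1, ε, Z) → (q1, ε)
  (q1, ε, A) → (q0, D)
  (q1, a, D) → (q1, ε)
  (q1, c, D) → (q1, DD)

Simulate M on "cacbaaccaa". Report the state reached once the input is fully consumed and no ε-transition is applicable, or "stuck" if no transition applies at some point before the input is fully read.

(q0, cacbaaccaa, Z)
  read c, top Z: go to q1, push DDZ → (q1, acbaaccaa, DDZ)
  read a, top D: go to q1, push ε → (q1, cbaaccaa, DZ)
  read c, top D: go to q1, push DD → (q1, baaccaa, DDZ)
No transition for (q1, b, top D); M blocks with input baaccaa remaining.

stuck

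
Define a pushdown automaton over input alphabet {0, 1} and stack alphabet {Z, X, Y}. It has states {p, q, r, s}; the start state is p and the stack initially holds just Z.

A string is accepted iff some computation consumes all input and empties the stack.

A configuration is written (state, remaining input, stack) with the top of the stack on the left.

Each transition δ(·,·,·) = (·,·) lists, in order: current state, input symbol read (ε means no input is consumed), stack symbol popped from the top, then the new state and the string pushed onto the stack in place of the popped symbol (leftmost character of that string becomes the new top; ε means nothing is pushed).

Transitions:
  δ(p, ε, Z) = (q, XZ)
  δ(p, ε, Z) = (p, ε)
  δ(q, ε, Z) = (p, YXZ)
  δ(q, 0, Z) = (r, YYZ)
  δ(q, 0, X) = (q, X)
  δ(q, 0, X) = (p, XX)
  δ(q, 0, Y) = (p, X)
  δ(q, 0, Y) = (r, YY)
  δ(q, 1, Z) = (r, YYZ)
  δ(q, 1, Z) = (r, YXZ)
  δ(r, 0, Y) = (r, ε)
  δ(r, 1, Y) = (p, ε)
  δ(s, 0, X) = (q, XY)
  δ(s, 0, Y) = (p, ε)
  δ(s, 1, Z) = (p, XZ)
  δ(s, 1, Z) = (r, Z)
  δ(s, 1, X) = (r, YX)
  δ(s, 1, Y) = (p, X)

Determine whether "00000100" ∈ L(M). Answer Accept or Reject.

No computation consumes all input and empties the stack.

Reject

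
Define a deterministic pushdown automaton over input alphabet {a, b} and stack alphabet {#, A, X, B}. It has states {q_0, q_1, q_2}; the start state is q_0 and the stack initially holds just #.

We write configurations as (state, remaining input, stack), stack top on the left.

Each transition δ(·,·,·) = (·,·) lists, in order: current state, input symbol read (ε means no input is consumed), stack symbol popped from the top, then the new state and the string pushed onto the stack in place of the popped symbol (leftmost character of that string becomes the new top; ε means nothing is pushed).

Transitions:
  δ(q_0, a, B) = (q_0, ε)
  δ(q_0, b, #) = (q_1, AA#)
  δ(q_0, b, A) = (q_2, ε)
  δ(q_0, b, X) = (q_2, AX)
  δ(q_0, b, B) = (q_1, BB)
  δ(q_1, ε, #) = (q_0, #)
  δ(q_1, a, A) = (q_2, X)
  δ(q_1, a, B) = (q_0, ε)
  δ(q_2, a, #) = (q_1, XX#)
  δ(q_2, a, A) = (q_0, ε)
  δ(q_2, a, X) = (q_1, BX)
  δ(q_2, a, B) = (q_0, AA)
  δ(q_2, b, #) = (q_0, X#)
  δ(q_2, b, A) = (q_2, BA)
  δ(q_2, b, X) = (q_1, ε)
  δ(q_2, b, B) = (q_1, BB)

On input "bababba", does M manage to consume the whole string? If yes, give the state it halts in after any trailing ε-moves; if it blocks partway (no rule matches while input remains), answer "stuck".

q_2

(q_0, bababba, #) ⊢ (q_1, ababba, AA#) ⊢ (q_2, babba, XA#) ⊢ (q_1, abba, A#) ⊢ (q_2, bba, X#) ⊢ (q_1, ba, #) ⊢ (q_0, ba, #) ⊢ (q_1, a, AA#) ⊢ (q_2, ε, XA#)
All input consumed; M is in state q_2.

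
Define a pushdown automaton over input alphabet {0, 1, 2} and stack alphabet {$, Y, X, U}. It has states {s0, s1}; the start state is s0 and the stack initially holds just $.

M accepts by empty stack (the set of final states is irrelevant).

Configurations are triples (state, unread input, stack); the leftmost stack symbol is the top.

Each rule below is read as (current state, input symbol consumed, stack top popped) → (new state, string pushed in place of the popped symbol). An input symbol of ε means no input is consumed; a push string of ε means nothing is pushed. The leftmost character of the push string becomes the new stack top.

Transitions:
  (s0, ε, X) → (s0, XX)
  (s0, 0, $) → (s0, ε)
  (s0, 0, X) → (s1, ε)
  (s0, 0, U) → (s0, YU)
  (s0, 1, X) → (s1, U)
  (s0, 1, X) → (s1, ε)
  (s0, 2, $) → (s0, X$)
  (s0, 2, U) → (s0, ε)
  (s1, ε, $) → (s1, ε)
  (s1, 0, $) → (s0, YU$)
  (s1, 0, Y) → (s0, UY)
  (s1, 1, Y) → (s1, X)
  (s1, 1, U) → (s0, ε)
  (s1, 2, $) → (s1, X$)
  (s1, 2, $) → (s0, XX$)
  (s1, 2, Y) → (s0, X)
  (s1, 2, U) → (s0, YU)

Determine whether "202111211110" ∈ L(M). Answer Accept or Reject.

Accept

One accepting computation: (s0, 202111211110, $) ⊢ (s0, 02111211110, X$) ⊢ (s1, 2111211110, $) ⊢ (s0, 111211110, XX$) ⊢ (s1, 11211110, UX$) ⊢ (s0, 1211110, X$) ⊢ (s1, 211110, $) ⊢ (s0, 11110, XX$) ⊢ (s1, 1110, UX$) ⊢ (s0, 110, X$) ⊢ (s1, 10, U$) ⊢ (s0, 0, $) ⊢ (s0, ε, ε)
All input consumed and the stack is empty.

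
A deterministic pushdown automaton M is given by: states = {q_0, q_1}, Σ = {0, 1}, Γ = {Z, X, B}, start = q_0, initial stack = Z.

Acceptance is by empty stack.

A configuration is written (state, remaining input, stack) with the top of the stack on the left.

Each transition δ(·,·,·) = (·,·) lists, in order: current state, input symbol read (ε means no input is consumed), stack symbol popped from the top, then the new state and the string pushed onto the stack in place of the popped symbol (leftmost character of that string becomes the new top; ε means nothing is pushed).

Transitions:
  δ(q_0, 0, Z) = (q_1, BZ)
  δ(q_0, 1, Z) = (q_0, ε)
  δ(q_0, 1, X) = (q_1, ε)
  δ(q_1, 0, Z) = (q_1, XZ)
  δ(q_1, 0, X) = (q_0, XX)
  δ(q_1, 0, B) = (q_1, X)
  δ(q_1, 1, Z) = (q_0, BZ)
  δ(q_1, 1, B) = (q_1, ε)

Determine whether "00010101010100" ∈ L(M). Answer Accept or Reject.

Reject

(q_0, 00010101010100, Z)
  read 0, top Z: go to q_1, push BZ → (q_1, 0010101010100, BZ)
  read 0, top B: go to q_1, push X → (q_1, 010101010100, XZ)
  read 0, top X: go to q_0, push XX → (q_0, 10101010100, XXZ)
  read 1, top X: go to q_1, push ε → (q_1, 0101010100, XZ)
  read 0, top X: go to q_0, push XX → (q_0, 101010100, XXZ)
  read 1, top X: go to q_1, push ε → (q_1, 01010100, XZ)
  read 0, top X: go to q_0, push XX → (q_0, 1010100, XXZ)
  read 1, top X: go to q_1, push ε → (q_1, 010100, XZ)
  read 0, top X: go to q_0, push XX → (q_0, 10100, XXZ)
  read 1, top X: go to q_1, push ε → (q_1, 0100, XZ)
  read 0, top X: go to q_0, push XX → (q_0, 100, XXZ)
  read 1, top X: go to q_1, push ε → (q_1, 00, XZ)
  read 0, top X: go to q_0, push XX → (q_0, 0, XXZ)
No transition applies at (q_0, 0, XXZ); input not fully consumed.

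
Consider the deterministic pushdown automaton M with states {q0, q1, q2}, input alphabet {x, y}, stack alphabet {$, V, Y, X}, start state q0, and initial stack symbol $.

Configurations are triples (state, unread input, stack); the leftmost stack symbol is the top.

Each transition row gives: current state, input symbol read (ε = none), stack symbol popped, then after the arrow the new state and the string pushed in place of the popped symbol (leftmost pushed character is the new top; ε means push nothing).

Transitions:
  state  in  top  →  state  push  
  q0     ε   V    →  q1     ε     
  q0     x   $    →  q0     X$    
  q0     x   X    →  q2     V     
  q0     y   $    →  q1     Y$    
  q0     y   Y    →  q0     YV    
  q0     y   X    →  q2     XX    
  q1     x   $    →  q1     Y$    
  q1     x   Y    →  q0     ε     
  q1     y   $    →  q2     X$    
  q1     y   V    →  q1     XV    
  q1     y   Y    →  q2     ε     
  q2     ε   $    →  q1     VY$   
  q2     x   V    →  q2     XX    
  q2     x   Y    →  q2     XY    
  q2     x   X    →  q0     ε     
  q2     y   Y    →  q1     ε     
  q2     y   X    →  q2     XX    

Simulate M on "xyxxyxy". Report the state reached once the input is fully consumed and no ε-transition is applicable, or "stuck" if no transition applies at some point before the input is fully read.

stuck

(q0, xyxxyxy, $)
  read x, top $: go to q0, push X$ → (q0, yxxyxy, X$)
  read y, top X: go to q2, push XX → (q2, xxyxy, XX$)
  read x, top X: go to q0, push ε → (q0, xyxy, X$)
  read x, top X: go to q2, push V → (q2, yxy, V$)
No transition for (q2, y, top V); M blocks with input yxy remaining.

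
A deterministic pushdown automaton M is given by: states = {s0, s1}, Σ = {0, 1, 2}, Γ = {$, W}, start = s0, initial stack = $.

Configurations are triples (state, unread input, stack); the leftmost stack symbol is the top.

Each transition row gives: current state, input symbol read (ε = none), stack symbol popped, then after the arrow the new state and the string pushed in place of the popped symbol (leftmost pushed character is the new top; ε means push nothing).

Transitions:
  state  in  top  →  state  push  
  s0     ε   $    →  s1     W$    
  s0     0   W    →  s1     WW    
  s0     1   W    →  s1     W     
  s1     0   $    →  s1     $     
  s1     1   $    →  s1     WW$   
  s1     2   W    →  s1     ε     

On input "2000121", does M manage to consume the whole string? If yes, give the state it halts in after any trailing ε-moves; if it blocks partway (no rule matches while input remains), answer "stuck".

(s0, 2000121, $) ⊢ (s1, 2000121, W$) ⊢ (s1, 000121, $) ⊢ (s1, 00121, $) ⊢ (s1, 0121, $) ⊢ (s1, 121, $) ⊢ (s1, 21, WW$) ⊢ (s1, 1, W$)
No transition for (s1, 1, top W); M blocks with input 1 remaining.

stuck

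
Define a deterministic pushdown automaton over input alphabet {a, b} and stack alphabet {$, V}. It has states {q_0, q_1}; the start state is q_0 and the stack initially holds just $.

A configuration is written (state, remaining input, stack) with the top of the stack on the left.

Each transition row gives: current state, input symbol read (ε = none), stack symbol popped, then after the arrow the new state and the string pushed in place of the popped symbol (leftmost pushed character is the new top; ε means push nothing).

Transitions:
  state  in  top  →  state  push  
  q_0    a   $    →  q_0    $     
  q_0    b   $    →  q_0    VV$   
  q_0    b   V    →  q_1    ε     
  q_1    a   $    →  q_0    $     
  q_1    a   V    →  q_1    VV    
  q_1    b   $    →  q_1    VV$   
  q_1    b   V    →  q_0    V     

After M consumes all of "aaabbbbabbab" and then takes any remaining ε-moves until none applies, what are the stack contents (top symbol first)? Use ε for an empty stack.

(q_0, aaabbbbabbab, $) ⊢ (q_0, aabbbbabbab, $) ⊢ (q_0, abbbbabbab, $) ⊢ (q_0, bbbbabbab, $) ⊢ (q_0, bbbabbab, VV$) ⊢ (q_1, bbabbab, V$) ⊢ (q_0, babbab, V$) ⊢ (q_1, abbab, $) ⊢ (q_0, bbab, $) ⊢ (q_0, bab, VV$) ⊢ (q_1, ab, V$) ⊢ (q_1, b, VV$) ⊢ (q_0, ε, VV$)
All input consumed in state q_0 with stack VV$.

VV$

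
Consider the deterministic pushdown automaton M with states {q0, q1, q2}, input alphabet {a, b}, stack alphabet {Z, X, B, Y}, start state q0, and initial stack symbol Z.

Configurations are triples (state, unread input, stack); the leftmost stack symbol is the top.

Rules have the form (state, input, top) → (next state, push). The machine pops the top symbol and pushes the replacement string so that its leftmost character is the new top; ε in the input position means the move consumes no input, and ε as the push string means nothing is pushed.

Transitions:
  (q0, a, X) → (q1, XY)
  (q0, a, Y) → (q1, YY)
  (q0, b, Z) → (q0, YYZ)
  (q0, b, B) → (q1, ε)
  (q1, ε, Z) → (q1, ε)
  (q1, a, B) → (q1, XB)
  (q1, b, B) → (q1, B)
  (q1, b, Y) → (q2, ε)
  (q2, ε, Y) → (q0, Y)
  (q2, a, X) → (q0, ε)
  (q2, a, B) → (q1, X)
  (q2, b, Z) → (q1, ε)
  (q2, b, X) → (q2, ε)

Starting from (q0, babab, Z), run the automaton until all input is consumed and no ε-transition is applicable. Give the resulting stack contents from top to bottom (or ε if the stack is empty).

YYZ

(q0, babab, Z) ⊢ (q0, abab, YYZ) ⊢ (q1, bab, YYYZ) ⊢ (q2, ab, YYZ) ⊢ (q0, ab, YYZ) ⊢ (q1, b, YYYZ) ⊢ (q2, ε, YYZ) ⊢ (q0, ε, YYZ)
All input consumed in state q0 with stack YYZ.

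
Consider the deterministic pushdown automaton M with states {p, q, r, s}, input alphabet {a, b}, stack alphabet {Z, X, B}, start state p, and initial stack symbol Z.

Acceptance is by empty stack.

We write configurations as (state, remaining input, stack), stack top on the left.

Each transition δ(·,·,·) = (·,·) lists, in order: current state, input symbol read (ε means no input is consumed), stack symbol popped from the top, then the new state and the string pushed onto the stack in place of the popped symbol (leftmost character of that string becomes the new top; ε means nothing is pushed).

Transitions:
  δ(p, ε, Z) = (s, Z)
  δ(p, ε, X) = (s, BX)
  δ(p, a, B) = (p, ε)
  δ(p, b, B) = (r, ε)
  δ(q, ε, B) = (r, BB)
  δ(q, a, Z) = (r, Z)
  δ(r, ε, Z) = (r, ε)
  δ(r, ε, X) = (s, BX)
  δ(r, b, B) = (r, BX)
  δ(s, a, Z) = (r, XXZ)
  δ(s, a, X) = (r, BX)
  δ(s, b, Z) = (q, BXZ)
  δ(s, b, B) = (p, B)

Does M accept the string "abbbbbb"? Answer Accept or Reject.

Reject

(p, abbbbbb, Z) ⊢ (s, abbbbbb, Z) ⊢ (r, bbbbbb, XXZ) ⊢ (s, bbbbbb, BXXZ) ⊢ (p, bbbbb, BXXZ) ⊢ (r, bbbb, XXZ) ⊢ (s, bbbb, BXXZ) ⊢ (p, bbb, BXXZ) ⊢ (r, bb, XXZ) ⊢ (s, bb, BXXZ) ⊢ (p, b, BXXZ) ⊢ (r, ε, XXZ) ⊢ (s, ε, BXXZ)
All input consumed; stack is BXXZ, not empty, and no further ε-move applies.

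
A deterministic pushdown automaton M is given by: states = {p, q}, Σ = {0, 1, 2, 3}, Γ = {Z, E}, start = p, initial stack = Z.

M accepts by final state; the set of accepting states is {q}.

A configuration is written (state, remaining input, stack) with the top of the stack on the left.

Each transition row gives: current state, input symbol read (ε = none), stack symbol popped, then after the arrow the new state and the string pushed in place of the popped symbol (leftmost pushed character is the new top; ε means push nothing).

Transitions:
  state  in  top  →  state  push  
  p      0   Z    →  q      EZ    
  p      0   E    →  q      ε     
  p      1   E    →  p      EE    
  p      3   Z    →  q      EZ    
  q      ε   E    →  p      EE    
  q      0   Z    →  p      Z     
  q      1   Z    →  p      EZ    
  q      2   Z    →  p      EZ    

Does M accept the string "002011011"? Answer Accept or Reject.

Reject

(p, 002011011, Z) ⊢ (q, 02011011, EZ) ⊢ (p, 02011011, EEZ) ⊢ (q, 2011011, EZ) ⊢ (p, 2011011, EEZ)
No transition applies at (p, 2011011, EEZ); input not fully consumed.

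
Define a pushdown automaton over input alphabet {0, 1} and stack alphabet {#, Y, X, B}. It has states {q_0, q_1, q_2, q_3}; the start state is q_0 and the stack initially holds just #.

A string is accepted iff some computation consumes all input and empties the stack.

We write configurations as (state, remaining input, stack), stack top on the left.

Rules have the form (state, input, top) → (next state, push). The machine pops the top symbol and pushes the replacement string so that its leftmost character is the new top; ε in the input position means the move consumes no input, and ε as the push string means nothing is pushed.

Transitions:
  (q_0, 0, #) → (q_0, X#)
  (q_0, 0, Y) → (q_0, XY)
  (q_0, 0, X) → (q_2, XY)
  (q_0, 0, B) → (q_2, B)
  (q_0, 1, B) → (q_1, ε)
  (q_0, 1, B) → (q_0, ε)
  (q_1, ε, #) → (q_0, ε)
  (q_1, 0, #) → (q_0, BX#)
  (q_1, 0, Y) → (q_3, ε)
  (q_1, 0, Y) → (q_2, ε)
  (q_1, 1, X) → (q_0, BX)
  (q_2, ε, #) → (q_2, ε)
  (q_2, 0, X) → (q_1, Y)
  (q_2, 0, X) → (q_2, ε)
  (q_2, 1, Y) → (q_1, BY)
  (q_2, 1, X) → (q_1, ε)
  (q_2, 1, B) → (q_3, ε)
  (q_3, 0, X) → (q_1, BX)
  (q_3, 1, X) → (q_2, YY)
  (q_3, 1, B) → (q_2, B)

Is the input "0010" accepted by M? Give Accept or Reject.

Accept

One accepting computation: (q_0, 0010, #) ⊢ (q_0, 010, X#) ⊢ (q_2, 10, XY#) ⊢ (q_1, 0, Y#) ⊢ (q_2, ε, #) ⊢ (q_2, ε, ε)
All input consumed and the stack is empty.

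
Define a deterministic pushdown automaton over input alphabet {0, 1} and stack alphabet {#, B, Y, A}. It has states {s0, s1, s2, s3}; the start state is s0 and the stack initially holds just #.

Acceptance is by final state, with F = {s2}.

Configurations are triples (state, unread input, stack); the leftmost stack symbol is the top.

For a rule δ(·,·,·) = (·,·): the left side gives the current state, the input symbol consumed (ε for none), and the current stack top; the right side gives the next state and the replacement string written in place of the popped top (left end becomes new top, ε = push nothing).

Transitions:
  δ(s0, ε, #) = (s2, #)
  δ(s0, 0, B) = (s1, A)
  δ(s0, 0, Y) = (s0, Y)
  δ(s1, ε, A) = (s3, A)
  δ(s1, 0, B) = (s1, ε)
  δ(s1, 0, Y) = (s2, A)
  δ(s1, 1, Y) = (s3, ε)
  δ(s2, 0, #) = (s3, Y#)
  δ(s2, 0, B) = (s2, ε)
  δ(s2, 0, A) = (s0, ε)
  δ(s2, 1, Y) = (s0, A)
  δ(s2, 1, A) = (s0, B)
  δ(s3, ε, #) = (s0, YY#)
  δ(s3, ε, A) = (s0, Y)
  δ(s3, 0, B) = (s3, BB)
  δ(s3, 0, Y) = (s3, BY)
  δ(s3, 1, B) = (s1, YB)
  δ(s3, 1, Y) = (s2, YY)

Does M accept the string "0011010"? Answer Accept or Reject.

Accept

(s0, 0011010, #)
  ε-move, top #: go to s2, push # → (s2, 0011010, #)
  read 0, top #: go to s3, push Y# → (s3, 011010, Y#)
  read 0, top Y: go to s3, push BY → (s3, 11010, BY#)
  read 1, top B: go to s1, push YB → (s1, 1010, YBY#)
  read 1, top Y: go to s3, push ε → (s3, 010, BY#)
  read 0, top B: go to s3, push BB → (s3, 10, BBY#)
  read 1, top B: go to s1, push YB → (s1, 0, YBBY#)
  read 0, top Y: go to s2, push A → (s2, ε, ABBY#)
All input consumed; state s2 ∈ F.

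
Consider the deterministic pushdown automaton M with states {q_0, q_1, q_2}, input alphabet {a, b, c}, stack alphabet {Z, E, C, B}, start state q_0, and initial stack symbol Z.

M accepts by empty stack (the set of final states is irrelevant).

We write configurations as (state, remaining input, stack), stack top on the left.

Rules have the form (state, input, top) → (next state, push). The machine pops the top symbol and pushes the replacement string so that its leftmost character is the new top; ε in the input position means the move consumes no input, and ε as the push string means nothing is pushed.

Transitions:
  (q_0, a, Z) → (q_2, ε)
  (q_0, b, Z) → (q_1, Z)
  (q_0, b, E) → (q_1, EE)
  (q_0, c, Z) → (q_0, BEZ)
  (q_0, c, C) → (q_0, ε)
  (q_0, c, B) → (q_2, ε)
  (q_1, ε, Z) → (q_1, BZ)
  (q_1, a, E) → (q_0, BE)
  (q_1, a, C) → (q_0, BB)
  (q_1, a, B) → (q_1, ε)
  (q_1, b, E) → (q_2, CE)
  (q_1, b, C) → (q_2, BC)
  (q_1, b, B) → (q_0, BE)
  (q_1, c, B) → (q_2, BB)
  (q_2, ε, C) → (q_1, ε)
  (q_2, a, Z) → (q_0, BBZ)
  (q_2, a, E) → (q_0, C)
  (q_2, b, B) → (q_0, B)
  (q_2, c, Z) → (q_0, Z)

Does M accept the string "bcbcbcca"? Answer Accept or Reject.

Accept

(q_0, bcbcbcca, Z)
  read b, top Z: go to q_1, push Z → (q_1, cbcbcca, Z)
  ε-move, top Z: go to q_1, push BZ → (q_1, cbcbcca, BZ)
  read c, top B: go to q_2, push BB → (q_2, bcbcca, BBZ)
  read b, top B: go to q_0, push B → (q_0, cbcca, BBZ)
  read c, top B: go to q_2, push ε → (q_2, bcca, BZ)
  read b, top B: go to q_0, push B → (q_0, cca, BZ)
  read c, top B: go to q_2, push ε → (q_2, ca, Z)
  read c, top Z: go to q_0, push Z → (q_0, a, Z)
  read a, top Z: go to q_2, push ε → (q_2, ε, ε)
All input consumed and the stack is empty.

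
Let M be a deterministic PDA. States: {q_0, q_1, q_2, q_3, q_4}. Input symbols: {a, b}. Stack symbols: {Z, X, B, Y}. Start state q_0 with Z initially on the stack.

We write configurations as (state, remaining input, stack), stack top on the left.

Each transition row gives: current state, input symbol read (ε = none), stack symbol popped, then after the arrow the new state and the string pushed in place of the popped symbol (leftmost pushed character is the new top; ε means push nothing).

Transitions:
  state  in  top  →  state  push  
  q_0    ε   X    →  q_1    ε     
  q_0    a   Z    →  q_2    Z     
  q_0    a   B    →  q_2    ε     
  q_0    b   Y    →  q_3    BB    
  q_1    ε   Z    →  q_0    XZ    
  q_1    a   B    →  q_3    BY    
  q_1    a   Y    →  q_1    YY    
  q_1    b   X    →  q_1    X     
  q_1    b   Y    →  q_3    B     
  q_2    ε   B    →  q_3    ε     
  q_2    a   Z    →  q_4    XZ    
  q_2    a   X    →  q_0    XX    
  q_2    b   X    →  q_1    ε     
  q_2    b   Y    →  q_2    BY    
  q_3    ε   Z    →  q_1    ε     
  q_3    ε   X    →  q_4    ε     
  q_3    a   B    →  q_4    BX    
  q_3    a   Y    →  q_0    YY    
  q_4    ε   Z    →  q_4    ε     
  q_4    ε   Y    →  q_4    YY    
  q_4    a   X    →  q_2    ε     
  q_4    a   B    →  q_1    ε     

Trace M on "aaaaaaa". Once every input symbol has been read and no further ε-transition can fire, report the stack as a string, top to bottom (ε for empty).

Z

(q_0, aaaaaaa, Z)
  read a, top Z: go to q_2, push Z → (q_2, aaaaaa, Z)
  read a, top Z: go to q_4, push XZ → (q_4, aaaaa, XZ)
  read a, top X: go to q_2, push ε → (q_2, aaaa, Z)
  read a, top Z: go to q_4, push XZ → (q_4, aaa, XZ)
  read a, top X: go to q_2, push ε → (q_2, aa, Z)
  read a, top Z: go to q_4, push XZ → (q_4, a, XZ)
  read a, top X: go to q_2, push ε → (q_2, ε, Z)
All input consumed in state q_2 with stack Z.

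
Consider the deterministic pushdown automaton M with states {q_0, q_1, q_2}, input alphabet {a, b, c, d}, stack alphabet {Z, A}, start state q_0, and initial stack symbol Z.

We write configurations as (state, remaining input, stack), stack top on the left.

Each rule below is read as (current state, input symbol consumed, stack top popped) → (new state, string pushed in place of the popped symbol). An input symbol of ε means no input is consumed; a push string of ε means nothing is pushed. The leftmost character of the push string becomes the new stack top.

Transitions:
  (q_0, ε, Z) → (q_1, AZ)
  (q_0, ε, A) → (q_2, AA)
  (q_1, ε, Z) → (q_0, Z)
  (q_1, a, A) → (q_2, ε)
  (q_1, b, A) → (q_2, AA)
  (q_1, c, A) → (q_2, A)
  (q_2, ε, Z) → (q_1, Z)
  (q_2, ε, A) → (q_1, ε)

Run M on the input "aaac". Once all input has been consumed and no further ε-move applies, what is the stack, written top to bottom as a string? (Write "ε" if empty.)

(q_0, aaac, Z)
  ε-move, top Z: go to q_1, push AZ → (q_1, aaac, AZ)
  read a, top A: go to q_2, push ε → (q_2, aac, Z)
  ε-move, top Z: go to q_1, push Z → (q_1, aac, Z)
  ε-move, top Z: go to q_0, push Z → (q_0, aac, Z)
  ε-move, top Z: go to q_1, push AZ → (q_1, aac, AZ)
  read a, top A: go to q_2, push ε → (q_2, ac, Z)
  ε-move, top Z: go to q_1, push Z → (q_1, ac, Z)
  ε-move, top Z: go to q_0, push Z → (q_0, ac, Z)
  ε-move, top Z: go to q_1, push AZ → (q_1, ac, AZ)
  read a, top A: go to q_2, push ε → (q_2, c, Z)
  ε-move, top Z: go to q_1, push Z → (q_1, c, Z)
  ε-move, top Z: go to q_0, push Z → (q_0, c, Z)
  ε-move, top Z: go to q_1, push AZ → (q_1, c, AZ)
  read c, top A: go to q_2, push A → (q_2, ε, AZ)
  ε-move, top A: go to q_1, push ε → (q_1, ε, Z)
  ε-move, top Z: go to q_0, push Z → (q_0, ε, Z)
  ε-move, top Z: go to q_1, push AZ → (q_1, ε, AZ)
All input consumed in state q_1 with stack AZ.

AZ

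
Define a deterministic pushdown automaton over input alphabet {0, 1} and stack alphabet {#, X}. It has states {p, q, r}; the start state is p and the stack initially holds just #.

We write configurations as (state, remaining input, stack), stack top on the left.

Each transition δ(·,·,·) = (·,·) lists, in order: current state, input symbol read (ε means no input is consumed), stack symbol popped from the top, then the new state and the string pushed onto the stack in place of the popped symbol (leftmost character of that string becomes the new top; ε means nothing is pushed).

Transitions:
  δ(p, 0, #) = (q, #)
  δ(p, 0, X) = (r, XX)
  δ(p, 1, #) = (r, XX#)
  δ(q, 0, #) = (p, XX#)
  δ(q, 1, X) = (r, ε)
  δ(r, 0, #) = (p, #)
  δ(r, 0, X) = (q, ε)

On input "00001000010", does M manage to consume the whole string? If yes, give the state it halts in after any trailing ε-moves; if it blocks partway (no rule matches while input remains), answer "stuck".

q

(p, 00001000010, #) ⊢ (q, 0001000010, #) ⊢ (p, 001000010, XX#) ⊢ (r, 01000010, XXX#) ⊢ (q, 1000010, XX#) ⊢ (r, 000010, X#) ⊢ (q, 00010, #) ⊢ (p, 0010, XX#) ⊢ (r, 010, XXX#) ⊢ (q, 10, XX#) ⊢ (r, 0, X#) ⊢ (q, ε, #)
All input consumed; M is in state q.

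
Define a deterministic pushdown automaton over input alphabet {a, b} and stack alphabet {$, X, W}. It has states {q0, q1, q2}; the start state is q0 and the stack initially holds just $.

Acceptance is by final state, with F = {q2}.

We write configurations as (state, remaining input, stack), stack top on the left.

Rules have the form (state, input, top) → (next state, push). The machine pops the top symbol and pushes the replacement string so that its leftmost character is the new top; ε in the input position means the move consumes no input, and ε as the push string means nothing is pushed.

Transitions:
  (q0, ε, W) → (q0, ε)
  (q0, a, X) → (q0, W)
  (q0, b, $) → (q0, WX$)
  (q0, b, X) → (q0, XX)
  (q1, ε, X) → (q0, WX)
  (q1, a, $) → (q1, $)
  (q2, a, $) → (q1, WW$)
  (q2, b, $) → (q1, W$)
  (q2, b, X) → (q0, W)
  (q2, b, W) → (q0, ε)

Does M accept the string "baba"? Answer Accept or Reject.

(q0, baba, $)
  read b, top $: go to q0, push WX$ → (q0, aba, WX$)
  ε-move, top W: go to q0, push ε → (q0, aba, X$)
  read a, top X: go to q0, push W → (q0, ba, W$)
  ε-move, top W: go to q0, push ε → (q0, ba, $)
  read b, top $: go to q0, push WX$ → (q0, a, WX$)
  ε-move, top W: go to q0, push ε → (q0, a, X$)
  read a, top X: go to q0, push W → (q0, ε, W$)
  ε-move, top W: go to q0, push ε → (q0, ε, $)
All input consumed; state q0 ∉ F and no further ε-move applies.

Reject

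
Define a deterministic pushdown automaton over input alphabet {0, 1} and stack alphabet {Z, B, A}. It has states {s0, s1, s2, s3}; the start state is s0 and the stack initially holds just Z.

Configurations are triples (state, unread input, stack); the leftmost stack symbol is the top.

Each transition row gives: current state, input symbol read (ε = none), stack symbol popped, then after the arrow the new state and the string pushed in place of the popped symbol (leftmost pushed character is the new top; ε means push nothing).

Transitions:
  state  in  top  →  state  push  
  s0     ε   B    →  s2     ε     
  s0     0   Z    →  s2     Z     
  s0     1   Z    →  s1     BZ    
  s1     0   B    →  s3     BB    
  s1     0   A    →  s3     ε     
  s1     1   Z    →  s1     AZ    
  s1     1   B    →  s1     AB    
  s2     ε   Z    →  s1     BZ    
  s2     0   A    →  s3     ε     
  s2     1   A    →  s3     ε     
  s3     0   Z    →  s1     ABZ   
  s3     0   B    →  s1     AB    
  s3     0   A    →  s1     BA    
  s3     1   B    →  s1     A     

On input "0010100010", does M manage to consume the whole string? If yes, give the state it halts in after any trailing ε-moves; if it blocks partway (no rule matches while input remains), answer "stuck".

(s0, 0010100010, Z)
  read 0, top Z: go to s2, push Z → (s2, 010100010, Z)
  ε-move, top Z: go to s1, push BZ → (s1, 010100010, BZ)
  read 0, top B: go to s3, push BB → (s3, 10100010, BBZ)
  read 1, top B: go to s1, push A → (s1, 0100010, ABZ)
  read 0, top A: go to s3, push ε → (s3, 100010, BZ)
  read 1, top B: go to s1, push A → (s1, 00010, AZ)
  read 0, top A: go to s3, push ε → (s3, 0010, Z)
  read 0, top Z: go to s1, push ABZ → (s1, 010, ABZ)
  read 0, top A: go to s3, push ε → (s3, 10, BZ)
  read 1, top B: go to s1, push A → (s1, 0, AZ)
  read 0, top A: go to s3, push ε → (s3, ε, Z)
All input consumed; M is in state s3.

s3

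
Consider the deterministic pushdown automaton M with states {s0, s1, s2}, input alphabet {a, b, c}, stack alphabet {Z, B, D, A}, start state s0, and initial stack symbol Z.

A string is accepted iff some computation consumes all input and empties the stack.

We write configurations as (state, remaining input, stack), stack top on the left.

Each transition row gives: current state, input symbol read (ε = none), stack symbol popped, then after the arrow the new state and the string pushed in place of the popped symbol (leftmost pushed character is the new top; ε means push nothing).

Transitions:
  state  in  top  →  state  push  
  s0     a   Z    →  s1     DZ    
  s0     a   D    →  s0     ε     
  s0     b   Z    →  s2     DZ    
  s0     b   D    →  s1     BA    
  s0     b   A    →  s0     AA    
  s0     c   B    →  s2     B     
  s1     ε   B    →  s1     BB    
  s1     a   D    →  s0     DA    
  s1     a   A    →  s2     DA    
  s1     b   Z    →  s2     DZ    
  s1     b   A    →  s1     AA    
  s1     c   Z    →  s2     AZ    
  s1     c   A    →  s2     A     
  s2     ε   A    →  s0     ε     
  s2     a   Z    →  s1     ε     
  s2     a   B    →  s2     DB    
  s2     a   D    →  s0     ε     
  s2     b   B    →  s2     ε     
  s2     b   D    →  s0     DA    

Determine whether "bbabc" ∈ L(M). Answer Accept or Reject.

(s0, bbabc, Z) ⊢ (s2, babc, DZ) ⊢ (s0, abc, DAZ) ⊢ (s0, bc, AZ) ⊢ (s0, c, AAZ)
No transition applies at (s0, c, AAZ); input not fully consumed.

Reject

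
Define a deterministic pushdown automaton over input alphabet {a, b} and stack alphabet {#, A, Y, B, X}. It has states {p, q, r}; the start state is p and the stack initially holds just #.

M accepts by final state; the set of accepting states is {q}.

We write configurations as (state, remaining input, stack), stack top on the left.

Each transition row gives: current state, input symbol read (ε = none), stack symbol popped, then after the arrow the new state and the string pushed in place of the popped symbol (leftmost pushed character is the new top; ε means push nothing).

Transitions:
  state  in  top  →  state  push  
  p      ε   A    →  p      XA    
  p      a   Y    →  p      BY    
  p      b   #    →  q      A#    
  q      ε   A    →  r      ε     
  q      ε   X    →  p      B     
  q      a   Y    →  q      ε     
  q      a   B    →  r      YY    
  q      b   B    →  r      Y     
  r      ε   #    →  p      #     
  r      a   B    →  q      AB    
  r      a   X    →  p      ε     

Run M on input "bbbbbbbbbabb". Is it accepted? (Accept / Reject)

(p, bbbbbbbbbabb, #)
  read b, top #: go to q, push A# → (q, bbbbbbbbabb, A#)
  ε-move, top A: go to r, push ε → (r, bbbbbbbbabb, #)
  ε-move, top #: go to p, push # → (p, bbbbbbbbabb, #)
  read b, top #: go to q, push A# → (q, bbbbbbbabb, A#)
  ε-move, top A: go to r, push ε → (r, bbbbbbbabb, #)
  ε-move, top #: go to p, push # → (p, bbbbbbbabb, #)
  read b, top #: go to q, push A# → (q, bbbbbbabb, A#)
  ε-move, top A: go to r, push ε → (r, bbbbbbabb, #)
  ε-move, top #: go to p, push # → (p, bbbbbbabb, #)
  read b, top #: go to q, push A# → (q, bbbbbabb, A#)
  ε-move, top A: go to r, push ε → (r, bbbbbabb, #)
  ε-move, top #: go to p, push # → (p, bbbbbabb, #)
  read b, top #: go to q, push A# → (q, bbbbabb, A#)
  ε-move, top A: go to r, push ε → (r, bbbbabb, #)
  ε-move, top #: go to p, push # → (p, bbbbabb, #)
  read b, top #: go to q, push A# → (q, bbbabb, A#)
  ε-move, top A: go to r, push ε → (r, bbbabb, #)
  ε-move, top #: go to p, push # → (p, bbbabb, #)
  read b, top #: go to q, push A# → (q, bbabb, A#)
  ε-move, top A: go to r, push ε → (r, bbabb, #)
  ε-move, top #: go to p, push # → (p, bbabb, #)
  read b, top #: go to q, push A# → (q, babb, A#)
  ε-move, top A: go to r, push ε → (r, babb, #)
  ε-move, top #: go to p, push # → (p, babb, #)
  read b, top #: go to q, push A# → (q, abb, A#)
  ε-move, top A: go to r, push ε → (r, abb, #)
  ε-move, top #: go to p, push # → (p, abb, #)
No transition applies at (p, abb, #); input not fully consumed.

Reject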